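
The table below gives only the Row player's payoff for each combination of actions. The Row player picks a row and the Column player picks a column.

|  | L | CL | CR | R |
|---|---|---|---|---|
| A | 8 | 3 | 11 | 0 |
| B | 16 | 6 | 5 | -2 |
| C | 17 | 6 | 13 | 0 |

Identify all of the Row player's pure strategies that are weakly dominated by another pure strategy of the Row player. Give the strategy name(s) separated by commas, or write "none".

A, B

C weakly dominates A — L: 17>8, CL: 6>3, CR: 13>11, R: 0=0.
B is weakly dominated by C (L: 17>16, CL: 6=6, CR: 13>5, R: 0>-2).
C is not dominated — it holds its own against A at L (17>8); B at L (17>16).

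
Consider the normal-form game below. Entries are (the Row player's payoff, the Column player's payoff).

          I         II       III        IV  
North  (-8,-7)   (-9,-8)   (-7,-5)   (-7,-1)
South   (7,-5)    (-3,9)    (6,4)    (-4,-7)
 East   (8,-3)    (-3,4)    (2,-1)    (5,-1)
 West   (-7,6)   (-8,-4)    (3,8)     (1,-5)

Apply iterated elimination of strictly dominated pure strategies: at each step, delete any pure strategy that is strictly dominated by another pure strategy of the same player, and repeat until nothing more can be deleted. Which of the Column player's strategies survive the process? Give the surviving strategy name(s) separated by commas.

The Row player's strategy North is strictly dominated by South (I: 7>-8, II: -3>-9, III: 6>-7, IV: -4>-7) and is removed.
Column I is eliminated: III beats it against every remaining row (South: 4>-5, East: -1>-3, West: 8>6).
Column IV is eliminated: II beats it against every remaining row (South: 9>-7, East: 4>-1, West: -4>-5).
For the Row player, South strictly dominates West on the remaining columns (II: -3>-8, III: 6>3); eliminate West.
The Column player's strategy III is strictly dominated by II (South: 9>4, East: 4>-1) and is removed.
Among the remaining strategies, none is strictly dominated by another pure strategy of the same player, so the elimination stops.
Surviving strategies — the Row player: {South, East}; the Column player: {II}.

II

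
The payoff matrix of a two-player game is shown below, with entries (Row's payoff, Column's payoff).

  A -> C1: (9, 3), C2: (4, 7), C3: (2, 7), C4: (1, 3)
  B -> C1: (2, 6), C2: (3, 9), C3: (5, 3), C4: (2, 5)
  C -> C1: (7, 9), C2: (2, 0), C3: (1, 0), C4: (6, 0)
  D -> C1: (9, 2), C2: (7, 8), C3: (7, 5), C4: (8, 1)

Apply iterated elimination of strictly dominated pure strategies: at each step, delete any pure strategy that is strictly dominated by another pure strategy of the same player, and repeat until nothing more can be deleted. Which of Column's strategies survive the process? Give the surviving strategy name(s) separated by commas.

For Row, D strictly dominates B on the remaining columns (C1: 9>2, C2: 7>3, C3: 7>5, C4: 8>2); eliminate B.
Row C is eliminated: D beats it against every remaining column (C1: 9>7, C2: 7>2, C3: 7>1, C4: 8>6).
Column's strategy C1 is strictly dominated by C2 (A: 7>3, D: 8>2) and is removed.
Row's strategy A is strictly dominated by D (C2: 7>4, C3: 7>2, C4: 8>1) and is removed.
Column's strategy C3 is strictly dominated by C2 (D: 8>5) and is removed.
For Column, C2 strictly dominates C4 on the remaining rows (D: 8>1); eliminate C4.
Among the remaining strategies, none is strictly dominated by another pure strategy of the same player, so the elimination stops.
Surviving strategies — Row: {D}; Column: {C2}.

C2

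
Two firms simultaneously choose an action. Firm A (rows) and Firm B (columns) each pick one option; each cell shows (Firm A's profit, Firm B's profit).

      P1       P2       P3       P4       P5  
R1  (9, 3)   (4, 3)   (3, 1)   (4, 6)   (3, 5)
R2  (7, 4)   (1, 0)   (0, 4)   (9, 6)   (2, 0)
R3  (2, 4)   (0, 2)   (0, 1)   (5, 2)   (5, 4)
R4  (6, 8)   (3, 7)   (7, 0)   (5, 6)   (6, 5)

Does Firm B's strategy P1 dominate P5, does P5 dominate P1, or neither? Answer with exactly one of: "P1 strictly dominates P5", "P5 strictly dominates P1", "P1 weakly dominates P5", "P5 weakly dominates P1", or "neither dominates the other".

P1's payoffs vs P5's, by Firm A's action — R1: 3<5, R2: 4>0, R3: 4=4, R4: 8>5.
P1 does better at R2, R4 but worse at R1; neither strategy dominates the other.

neither dominates the other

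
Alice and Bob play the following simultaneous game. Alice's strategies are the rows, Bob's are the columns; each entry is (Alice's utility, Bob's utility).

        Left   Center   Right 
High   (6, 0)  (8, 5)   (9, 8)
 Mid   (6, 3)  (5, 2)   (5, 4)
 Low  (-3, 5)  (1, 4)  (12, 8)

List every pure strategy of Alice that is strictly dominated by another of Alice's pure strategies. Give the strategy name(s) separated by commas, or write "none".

High is not dominated — it holds its own against Mid at Left (6=6); Low at Left (6>-3).
Nothing dominates Mid: High at Left (6=6); Low at Left (6>-3).
Low is not dominated — it holds its own against High at Right (12>9); Mid at Right (12>5).

none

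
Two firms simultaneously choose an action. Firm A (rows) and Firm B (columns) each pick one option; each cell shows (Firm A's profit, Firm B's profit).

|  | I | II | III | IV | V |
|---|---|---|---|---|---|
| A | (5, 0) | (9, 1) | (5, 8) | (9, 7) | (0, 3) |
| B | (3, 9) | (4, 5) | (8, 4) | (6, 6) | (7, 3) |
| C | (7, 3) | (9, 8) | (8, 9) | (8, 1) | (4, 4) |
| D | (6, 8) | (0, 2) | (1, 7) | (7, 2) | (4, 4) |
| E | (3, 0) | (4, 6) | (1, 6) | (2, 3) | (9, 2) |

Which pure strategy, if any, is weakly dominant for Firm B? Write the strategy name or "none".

none

I fails to dominate II at A (0<1).
II fails to dominate I at B (5<9).
III fails to dominate I at B (4<9).
IV fails to dominate I at B (6<9).
V fails to dominate I at B (3<9).
No single strategy dominates all the others.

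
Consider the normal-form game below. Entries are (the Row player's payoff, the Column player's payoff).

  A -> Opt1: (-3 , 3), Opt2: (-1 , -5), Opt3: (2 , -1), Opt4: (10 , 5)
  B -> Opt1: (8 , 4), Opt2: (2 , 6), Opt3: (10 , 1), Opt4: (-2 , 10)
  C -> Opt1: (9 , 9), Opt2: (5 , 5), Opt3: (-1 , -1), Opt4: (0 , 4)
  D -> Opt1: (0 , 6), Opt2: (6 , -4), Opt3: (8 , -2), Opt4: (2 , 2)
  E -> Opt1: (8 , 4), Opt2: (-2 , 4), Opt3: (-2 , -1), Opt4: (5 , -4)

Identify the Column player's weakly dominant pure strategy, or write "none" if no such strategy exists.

none

Opt1 fails to dominate Opt2 at B (4<6).
Opt2 fails to dominate Opt1 at A (-5<3).
Opt3 fails to dominate Opt1 at A (-1<3).
Opt4 fails to dominate Opt1 at C (4<9).
No single strategy dominates all the others.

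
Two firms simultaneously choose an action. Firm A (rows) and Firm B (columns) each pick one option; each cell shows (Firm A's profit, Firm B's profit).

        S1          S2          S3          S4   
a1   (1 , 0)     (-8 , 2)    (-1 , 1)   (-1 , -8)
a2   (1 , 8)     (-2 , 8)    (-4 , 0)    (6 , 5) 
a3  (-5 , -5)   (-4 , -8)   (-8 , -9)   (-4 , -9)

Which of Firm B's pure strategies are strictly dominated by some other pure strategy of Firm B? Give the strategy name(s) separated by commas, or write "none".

S3, S4

S1 is not dominated — it holds its own against S2 at a2 (8=8); S3 at a2 (8>0); S4 at a1 (0>-8).
S2: no other strategy beats it everywhere (S1 at a1 (2>0); S3 at a1 (2>1); S4 at a1 (2>-8)).
S3: dominated, since S2 does at least as well everywhere (a1: 2>1, a2: 8>0, a3: -8>-9).
S1 strictly dominates S4 — a1: 0>-8, a2: 8>5, a3: -5>-9.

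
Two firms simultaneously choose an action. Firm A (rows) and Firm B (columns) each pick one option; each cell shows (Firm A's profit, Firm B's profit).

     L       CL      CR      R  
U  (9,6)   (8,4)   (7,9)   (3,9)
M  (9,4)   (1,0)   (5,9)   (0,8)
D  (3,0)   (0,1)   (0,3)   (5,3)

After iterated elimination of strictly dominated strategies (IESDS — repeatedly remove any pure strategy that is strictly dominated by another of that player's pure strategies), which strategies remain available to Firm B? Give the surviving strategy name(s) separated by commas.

CR, R

Column L is eliminated: CR beats it against every remaining row (U: 9>6, M: 9>4, D: 3>0).
Firm A's strategy M is strictly dominated by U (CL: 8>1, CR: 7>5, R: 3>0) and is removed.
Column CL is eliminated: CR beats it against every remaining row (U: 9>4, D: 3>1).
Among the remaining strategies, none is strictly dominated by another pure strategy of the same player, so the elimination stops.
Surviving strategies — Firm A: {U, D}; Firm B: {CR, R}.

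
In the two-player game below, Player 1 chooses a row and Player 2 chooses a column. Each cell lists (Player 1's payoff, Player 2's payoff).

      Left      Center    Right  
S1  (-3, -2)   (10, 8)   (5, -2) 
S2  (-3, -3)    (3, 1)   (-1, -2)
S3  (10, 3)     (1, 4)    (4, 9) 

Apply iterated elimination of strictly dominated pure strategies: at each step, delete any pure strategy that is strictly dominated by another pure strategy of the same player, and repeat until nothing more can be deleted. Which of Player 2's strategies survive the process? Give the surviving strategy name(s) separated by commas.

Column Left is eliminated: Center beats it against every remaining row (S1: 8>-2, S2: 1>-3, S3: 4>3).
For Player 1, S1 strictly dominates S2 on the remaining columns (Center: 10>3, Right: 5>-1); eliminate S2.
For Player 1, S1 strictly dominates S3 on the remaining columns (Center: 10>1, Right: 5>4); eliminate S3.
Column Right is eliminated: Center beats it against every remaining row (S1: 8>-2).
Among the remaining strategies, none is strictly dominated by another pure strategy of the same player, so the elimination stops.
Surviving strategies — Player 1: {S1}; Player 2: {Center}.

Center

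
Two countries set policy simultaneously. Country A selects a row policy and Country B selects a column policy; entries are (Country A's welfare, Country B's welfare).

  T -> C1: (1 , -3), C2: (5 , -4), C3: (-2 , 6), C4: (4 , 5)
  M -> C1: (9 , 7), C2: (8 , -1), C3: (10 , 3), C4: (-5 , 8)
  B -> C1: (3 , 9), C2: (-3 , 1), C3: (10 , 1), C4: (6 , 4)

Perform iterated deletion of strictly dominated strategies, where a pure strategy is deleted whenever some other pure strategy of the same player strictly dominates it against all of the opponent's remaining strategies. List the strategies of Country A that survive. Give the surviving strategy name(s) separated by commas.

M, B

For Country B, C1 strictly dominates C2 on the remaining rows (T: -3>-4, M: 7>-1, B: 9>1); eliminate C2.
Row T is eliminated: B beats it against every remaining column (C1: 3>1, C3: 10>-2, C4: 6>4).
For Country B, C1 strictly dominates C3 on the remaining rows (M: 7>3, B: 9>1); eliminate C3.
Among the remaining strategies, none is strictly dominated by another pure strategy of the same player, so the elimination stops.
Surviving strategies — Country A: {M, B}; Country B: {C1, C4}.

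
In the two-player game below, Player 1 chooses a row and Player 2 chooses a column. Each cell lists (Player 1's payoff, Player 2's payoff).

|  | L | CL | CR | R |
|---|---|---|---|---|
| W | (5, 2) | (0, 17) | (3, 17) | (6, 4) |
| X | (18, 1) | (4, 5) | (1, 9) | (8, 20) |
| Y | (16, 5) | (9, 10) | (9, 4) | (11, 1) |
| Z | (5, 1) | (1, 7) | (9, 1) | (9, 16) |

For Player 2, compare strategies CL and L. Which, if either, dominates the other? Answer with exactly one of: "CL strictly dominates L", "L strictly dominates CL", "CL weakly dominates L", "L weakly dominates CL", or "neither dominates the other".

CL's payoffs vs L's, by Player 1's action — W: 17>2, X: 5>1, Y: 10>5, Z: 7>1.
CL gives a strictly higher payoff against each opponent action, so CL strictly dominates L.

CL strictly dominates L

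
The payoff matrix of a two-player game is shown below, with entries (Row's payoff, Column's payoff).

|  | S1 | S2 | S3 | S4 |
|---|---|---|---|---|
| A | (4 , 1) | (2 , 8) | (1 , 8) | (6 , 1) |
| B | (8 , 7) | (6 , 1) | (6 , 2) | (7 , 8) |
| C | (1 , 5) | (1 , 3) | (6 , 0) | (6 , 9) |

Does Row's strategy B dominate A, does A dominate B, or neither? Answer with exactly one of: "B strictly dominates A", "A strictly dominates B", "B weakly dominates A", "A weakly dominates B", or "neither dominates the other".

B's payoffs vs A's, by Column's action — S1: 8>4, S2: 6>2, S3: 6>1, S4: 7>6.
Every comparison favours B, so B strictly dominates A.

B strictly dominates A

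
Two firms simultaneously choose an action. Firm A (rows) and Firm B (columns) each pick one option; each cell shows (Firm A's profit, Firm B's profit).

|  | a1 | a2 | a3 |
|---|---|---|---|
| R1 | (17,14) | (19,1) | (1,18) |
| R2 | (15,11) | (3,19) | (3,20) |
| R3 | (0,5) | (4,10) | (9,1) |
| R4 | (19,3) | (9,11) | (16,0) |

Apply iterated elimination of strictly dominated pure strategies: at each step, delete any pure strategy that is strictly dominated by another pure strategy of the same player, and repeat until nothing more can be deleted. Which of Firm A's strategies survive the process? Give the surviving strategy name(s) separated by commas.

Row R2 is eliminated: R4 beats it against every remaining column (a1: 19>15, a2: 9>3, a3: 16>3).
Row R3 is eliminated: R4 beats it against every remaining column (a1: 19>0, a2: 9>4, a3: 16>9).
Among the remaining strategies, none is strictly dominated by another pure strategy of the same player, so the elimination stops.
Surviving strategies — Firm A: {R1, R4}; Firm B: {a1, a2, a3}.

R1, R4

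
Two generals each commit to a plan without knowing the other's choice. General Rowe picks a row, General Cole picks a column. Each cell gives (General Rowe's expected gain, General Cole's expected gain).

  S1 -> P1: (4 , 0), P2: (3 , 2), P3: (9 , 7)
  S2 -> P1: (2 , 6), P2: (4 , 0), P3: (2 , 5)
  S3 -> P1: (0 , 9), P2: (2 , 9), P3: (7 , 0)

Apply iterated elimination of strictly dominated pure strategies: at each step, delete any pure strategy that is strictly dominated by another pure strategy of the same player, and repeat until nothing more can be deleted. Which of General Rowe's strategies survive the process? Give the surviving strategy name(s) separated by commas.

S1

Row S3 is eliminated: S1 beats it against every remaining column (P1: 4>0, P2: 3>2, P3: 9>7).
For General Cole, P3 strictly dominates P2 on the remaining rows (S1: 7>2, S2: 5>0); eliminate P2.
Row S2 is eliminated: S1 beats it against every remaining column (P1: 4>2, P3: 9>2).
For General Cole, P3 strictly dominates P1 on the remaining rows (S1: 7>0); eliminate P1.
Among the remaining strategies, none is strictly dominated by another pure strategy of the same player, so the elimination stops.
Surviving strategies — General Rowe: {S1}; General Cole: {P3}.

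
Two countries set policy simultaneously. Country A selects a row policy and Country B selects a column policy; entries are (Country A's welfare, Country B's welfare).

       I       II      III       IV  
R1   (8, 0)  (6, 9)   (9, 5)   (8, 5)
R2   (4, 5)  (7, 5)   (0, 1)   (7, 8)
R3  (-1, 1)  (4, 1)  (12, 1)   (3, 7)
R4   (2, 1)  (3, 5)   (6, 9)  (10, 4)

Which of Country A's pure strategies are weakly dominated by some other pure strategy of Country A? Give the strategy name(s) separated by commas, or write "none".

R1: no other strategy beats it everywhere (R2 at I (8>4); R3 at I (8>-1); R4 at I (8>2)).
R2: no other strategy beats it everywhere (R1 at II (7>6); R3 at I (4>-1); R4 at I (4>2)).
R3: no other strategy beats it everywhere (R1 at III (12>9); R2 at III (12>0); R4 at II (4>3)).
Nothing dominates R4: R1 at IV (10>8); R2 at III (6>0); R3 at I (2>-1).

none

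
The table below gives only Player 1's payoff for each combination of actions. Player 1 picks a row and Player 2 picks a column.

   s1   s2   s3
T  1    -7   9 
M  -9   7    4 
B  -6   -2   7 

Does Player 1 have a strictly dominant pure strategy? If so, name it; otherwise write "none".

none

T fails to dominate M at s2 (-7<7).
M fails to dominate T at s1 (-9<1).
B fails to dominate T at s1 (-6<1).
No single strategy dominates all the others.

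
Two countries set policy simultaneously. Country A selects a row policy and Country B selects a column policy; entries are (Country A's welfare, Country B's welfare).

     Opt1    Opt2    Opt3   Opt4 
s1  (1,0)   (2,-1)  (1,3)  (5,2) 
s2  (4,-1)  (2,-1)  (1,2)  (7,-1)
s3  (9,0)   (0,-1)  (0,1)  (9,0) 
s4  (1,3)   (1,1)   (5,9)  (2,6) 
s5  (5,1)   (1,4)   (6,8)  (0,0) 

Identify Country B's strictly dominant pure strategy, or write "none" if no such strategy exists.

Opt3 vs Opt1: s1: 3>0, s2: 2>-1, s3: 1>0, s4: 9>3, s5: 8>1.
Opt3 vs Opt2: s1: 3>-1, s2: 2>-1, s3: 1>-1, s4: 9>1, s5: 8>4.
Opt3 vs Opt4: s1: 3>2, s2: 2>-1, s3: 1>0, s4: 9>6, s5: 8>0.
Opt3 strictly beats every other strategy against every opponent action, so it is strictly dominant.

Opt3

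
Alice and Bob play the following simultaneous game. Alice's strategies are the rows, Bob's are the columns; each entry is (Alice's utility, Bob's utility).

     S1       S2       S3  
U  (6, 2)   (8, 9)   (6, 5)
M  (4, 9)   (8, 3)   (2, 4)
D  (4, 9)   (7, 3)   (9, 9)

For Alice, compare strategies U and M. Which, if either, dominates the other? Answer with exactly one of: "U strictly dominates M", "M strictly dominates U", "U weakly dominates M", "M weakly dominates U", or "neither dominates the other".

U weakly dominates M

Compare U to M across every action of Bob: S1: 6>4, S2: 8=8, S3: 6>2.
U is at least as good everywhere and strictly better somewhere (tied only at S2), so U weakly but not strictly dominates M.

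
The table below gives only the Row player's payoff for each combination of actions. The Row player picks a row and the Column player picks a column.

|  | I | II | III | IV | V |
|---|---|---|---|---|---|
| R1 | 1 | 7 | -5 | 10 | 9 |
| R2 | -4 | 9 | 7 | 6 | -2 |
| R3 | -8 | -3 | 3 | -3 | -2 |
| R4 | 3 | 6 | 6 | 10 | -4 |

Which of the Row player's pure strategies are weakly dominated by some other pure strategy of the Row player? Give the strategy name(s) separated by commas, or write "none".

R1 is not dominated — it holds its own against R2 at I (1>-4); R3 at I (1>-8); R4 at II (7>6).
R2: no other strategy beats it everywhere (R1 at II (9>7); R3 at I (-4>-8); R4 at II (9>6)).
R2 weakly dominates R3 — I: -4>-8, II: 9>-3, III: 7>3, IV: 6>-3, V: -2=-2.
Nothing dominates R4: R1 at I (3>1); R2 at I (3>-4); R3 at I (3>-8).

R3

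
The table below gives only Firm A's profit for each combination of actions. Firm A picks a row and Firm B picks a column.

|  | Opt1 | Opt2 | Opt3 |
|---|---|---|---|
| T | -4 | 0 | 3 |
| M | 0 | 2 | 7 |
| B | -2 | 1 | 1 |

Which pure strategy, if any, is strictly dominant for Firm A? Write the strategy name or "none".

M vs T: Opt1: 0>-4, Opt2: 2>0, Opt3: 7>3.
M vs B: Opt1: 0>-2, Opt2: 2>1, Opt3: 7>1.
M strictly beats every other strategy against every opponent action, so it is strictly dominant.

M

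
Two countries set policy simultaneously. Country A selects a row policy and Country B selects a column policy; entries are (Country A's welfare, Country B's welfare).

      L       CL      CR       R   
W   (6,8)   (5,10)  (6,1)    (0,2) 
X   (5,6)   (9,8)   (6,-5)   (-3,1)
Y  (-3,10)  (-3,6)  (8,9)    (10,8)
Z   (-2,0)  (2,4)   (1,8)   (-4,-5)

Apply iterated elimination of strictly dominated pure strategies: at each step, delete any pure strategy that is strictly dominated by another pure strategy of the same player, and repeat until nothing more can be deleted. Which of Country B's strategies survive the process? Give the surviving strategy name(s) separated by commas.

Row Z is eliminated: W beats it against every remaining column (L: 6>-2, CL: 5>2, CR: 6>1, R: 0>-4).
Column CR is eliminated: L beats it against every remaining row (W: 8>1, X: 6>-5, Y: 10>9).
Country B's strategy R is strictly dominated by L (W: 8>2, X: 6>1, Y: 10>8) and is removed.
For Country A, W strictly dominates Y on the remaining columns (L: 6>-3, CL: 5>-3); eliminate Y.
Country B's strategy L is strictly dominated by CL (W: 10>8, X: 8>6) and is removed.
Row W is eliminated: X beats it against every remaining column (CL: 9>5).
Among the remaining strategies, none is strictly dominated by another pure strategy of the same player, so the elimination stops.
Surviving strategies — Country A: {X}; Country B: {CL}.

CL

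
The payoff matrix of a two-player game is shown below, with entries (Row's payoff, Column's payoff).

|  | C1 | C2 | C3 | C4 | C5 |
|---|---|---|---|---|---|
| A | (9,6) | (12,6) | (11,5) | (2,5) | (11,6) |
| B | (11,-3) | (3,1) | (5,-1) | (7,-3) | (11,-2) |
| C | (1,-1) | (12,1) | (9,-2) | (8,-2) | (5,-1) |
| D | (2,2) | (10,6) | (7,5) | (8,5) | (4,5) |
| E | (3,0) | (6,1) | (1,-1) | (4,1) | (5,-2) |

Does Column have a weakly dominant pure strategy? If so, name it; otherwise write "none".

C2 vs C1: A: 6=6, B: 1>-3, C: 1>-1, D: 6>2, E: 1>0.
C2 vs C3: A: 6>5, B: 1>-1, C: 1>-2, D: 6>5, E: 1>-1.
C2 vs C4: A: 6>5, B: 1>-3, C: 1>-2, D: 6>5, E: 1=1.
C2 vs C5: A: 6=6, B: 1>-2, C: 1>-1, D: 6>5, E: 1>-2.
C2 is at least as good as every other strategy against every opponent action, so it is weakly dominant.

C2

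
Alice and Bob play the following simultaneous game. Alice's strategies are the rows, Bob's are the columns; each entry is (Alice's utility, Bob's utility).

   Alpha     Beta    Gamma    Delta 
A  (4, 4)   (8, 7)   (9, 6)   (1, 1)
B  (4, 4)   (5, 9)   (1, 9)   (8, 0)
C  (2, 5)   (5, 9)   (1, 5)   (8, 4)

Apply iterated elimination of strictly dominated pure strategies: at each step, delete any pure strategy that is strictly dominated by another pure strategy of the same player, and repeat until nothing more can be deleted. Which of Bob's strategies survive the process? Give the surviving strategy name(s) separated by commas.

Beta

Column Alpha is eliminated: Beta beats it against every remaining row (A: 7>4, B: 9>4, C: 9>5).
For Bob, Beta strictly dominates Delta on the remaining rows (A: 7>1, B: 9>0, C: 9>4); eliminate Delta.
Row B is eliminated: A beats it against every remaining column (Beta: 8>5, Gamma: 9>1).
Alice's strategy C is strictly dominated by A (Beta: 8>5, Gamma: 9>1) and is removed.
For Bob, Beta strictly dominates Gamma on the remaining rows (A: 7>6); eliminate Gamma.
Among the remaining strategies, none is strictly dominated by another pure strategy of the same player, so the elimination stops.
Surviving strategies — Alice: {A}; Bob: {Beta}.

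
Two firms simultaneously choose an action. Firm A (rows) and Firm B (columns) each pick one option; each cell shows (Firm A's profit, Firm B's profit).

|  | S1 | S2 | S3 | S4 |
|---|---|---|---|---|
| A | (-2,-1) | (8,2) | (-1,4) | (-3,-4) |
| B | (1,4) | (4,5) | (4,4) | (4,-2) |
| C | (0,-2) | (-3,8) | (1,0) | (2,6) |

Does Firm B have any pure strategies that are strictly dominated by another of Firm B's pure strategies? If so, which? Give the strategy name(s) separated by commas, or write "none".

S1: dominated, since S2 does at least as well everywhere (A: 2>-1, B: 5>4, C: 8>-2).
S2: no other strategy beats it everywhere (S1 at A (2>-1); S3 at B (5>4); S4 at A (2>-4)).
S3 is not dominated — it holds its own against S1 at A (4>-1); S2 at A (4>2); S4 at A (4>-4).
S4 is strictly dominated by S2 (A: 2>-4, B: 5>-2, C: 8>6).

S1, S4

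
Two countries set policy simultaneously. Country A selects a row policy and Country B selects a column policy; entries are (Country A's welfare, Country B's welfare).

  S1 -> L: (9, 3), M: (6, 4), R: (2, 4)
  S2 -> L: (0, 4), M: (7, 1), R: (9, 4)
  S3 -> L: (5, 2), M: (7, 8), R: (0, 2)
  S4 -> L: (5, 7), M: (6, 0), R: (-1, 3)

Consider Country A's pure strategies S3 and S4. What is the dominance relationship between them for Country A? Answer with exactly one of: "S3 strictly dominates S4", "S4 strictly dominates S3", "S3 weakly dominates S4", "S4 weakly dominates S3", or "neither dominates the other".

S3 weakly dominates S4

S3's payoffs vs S4's, by Country B's action — L: 5=5, M: 7>6, R: 0>-1.
S3 is at least as good everywhere and strictly better somewhere (tied only at L), so S3 weakly but not strictly dominates S4.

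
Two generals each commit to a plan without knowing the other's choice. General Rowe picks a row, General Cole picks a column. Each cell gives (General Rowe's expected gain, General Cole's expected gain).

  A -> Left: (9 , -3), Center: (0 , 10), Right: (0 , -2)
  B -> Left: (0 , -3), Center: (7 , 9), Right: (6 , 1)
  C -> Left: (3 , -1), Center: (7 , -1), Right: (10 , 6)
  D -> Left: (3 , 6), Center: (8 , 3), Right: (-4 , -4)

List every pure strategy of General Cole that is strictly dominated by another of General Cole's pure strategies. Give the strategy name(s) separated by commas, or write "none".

Nothing dominates Left: Center at C (-1=-1); Right at D (6>-4).
Center is not dominated — it holds its own against Left at A (10>-3); Right at A (10>-2).
Right: no other strategy beats it everywhere (Left at A (-2>-3); Center at C (6>-1)).

none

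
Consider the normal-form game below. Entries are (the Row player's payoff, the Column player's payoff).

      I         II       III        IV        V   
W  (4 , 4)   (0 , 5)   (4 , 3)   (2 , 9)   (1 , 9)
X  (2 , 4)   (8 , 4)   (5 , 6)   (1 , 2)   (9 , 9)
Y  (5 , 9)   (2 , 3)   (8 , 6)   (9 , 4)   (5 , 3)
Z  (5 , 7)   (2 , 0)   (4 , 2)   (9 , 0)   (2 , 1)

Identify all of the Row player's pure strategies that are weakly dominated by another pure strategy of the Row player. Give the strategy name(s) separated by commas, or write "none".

Y weakly dominates W — I: 5>4, II: 2>0, III: 8>4, IV: 9>2, V: 5>1.
X is not dominated — it holds its own against W at II (8>0); Y at II (8>2); Z at II (8>2).
Y is not dominated — it holds its own against W at I (5>4); X at I (5>2); Z at III (8>4).
Z: dominated, since Y does at least as well everywhere (I: 5=5, II: 2=2, III: 8>4, IV: 9=9, V: 5>2).

W, Z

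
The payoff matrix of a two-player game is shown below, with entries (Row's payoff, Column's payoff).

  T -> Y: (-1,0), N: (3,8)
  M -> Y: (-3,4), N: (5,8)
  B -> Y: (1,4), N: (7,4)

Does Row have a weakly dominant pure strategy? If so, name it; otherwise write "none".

B vs T: Y: 1>-1, N: 7>3.
B vs M: Y: 1>-3, N: 7>5.
B is at least as good as every other strategy against every opponent action, so it is weakly dominant.

B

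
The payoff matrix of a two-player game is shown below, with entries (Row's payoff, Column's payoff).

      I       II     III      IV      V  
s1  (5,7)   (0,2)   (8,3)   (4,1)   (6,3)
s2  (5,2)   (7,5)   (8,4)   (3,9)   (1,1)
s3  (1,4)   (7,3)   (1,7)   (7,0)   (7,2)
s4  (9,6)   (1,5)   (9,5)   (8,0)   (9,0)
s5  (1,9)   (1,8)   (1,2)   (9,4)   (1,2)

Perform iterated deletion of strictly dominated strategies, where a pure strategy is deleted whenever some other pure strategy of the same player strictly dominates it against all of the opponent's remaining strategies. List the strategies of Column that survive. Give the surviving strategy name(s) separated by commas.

For Row, s4 strictly dominates s1 on the remaining columns (I: 9>5, II: 1>0, III: 9>8, IV: 8>4, V: 9>6); eliminate s1.
Column V is eliminated: I beats it against every remaining row (s2: 2>1, s3: 4>2, s4: 6>0, s5: 9>2).
Among the remaining strategies, none is strictly dominated by another pure strategy of the same player, so the elimination stops.
Surviving strategies — Row: {s2, s3, s4, s5}; Column: {I, II, III, IV}.

I, II, III, IV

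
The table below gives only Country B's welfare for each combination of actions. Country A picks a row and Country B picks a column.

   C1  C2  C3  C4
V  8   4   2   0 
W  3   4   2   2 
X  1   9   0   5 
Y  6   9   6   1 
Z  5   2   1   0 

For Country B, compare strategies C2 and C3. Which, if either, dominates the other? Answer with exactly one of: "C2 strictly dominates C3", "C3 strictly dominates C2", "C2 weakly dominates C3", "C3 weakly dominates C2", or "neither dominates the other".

Compare C2 to C3 across every action of Country A: V: 4>2, W: 4>2, X: 9>0, Y: 9>6, Z: 2>1.
Every comparison favours C2, so C2 strictly dominates C3.

C2 strictly dominates C3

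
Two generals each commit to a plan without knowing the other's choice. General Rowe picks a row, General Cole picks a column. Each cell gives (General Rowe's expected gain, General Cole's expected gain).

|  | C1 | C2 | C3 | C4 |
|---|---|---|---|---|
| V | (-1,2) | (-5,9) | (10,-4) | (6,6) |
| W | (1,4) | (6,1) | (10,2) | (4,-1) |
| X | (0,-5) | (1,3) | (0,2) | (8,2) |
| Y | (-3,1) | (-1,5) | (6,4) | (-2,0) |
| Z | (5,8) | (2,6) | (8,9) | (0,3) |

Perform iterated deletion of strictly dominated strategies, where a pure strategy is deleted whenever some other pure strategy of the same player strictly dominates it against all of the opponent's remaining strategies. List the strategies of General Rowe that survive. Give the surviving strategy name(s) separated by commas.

V, W, Z

Row Y is eliminated: W beats it against every remaining column (C1: 1>-3, C2: 6>-1, C3: 10>6, C4: 4>-2).
Column C4 is eliminated: C2 beats it against every remaining row (V: 9>6, W: 1>-1, X: 3>2, Z: 6>3).
General Rowe's strategy X is strictly dominated by W (C1: 1>0, C2: 6>1, C3: 10>0) and is removed.
Among the remaining strategies, none is strictly dominated by another pure strategy of the same player, so the elimination stops.
Surviving strategies — General Rowe: {V, W, Z}; General Cole: {C1, C2, C3}.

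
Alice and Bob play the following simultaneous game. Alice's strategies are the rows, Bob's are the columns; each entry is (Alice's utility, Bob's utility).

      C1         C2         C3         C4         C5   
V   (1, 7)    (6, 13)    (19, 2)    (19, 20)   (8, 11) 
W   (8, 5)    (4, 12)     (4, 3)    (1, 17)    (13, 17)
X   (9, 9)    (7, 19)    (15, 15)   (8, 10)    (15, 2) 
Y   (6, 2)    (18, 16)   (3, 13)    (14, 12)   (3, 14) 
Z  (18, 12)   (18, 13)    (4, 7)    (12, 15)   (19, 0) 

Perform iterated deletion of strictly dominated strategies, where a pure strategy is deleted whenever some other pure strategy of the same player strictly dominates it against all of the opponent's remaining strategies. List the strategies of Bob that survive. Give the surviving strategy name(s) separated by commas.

Alice's strategy W is strictly dominated by X (C1: 9>8, C2: 7>4, C3: 15>4, C4: 8>1, C5: 15>13) and is removed.
Column C1 is eliminated: C2 beats it against every remaining row (V: 13>7, X: 19>9, Y: 16>2, Z: 13>12).
For Bob, C2 strictly dominates C3 on the remaining rows (V: 13>2, X: 19>15, Y: 16>13, Z: 13>7); eliminate C3.
Alice's strategy X is strictly dominated by Z (C2: 18>7, C4: 12>8, C5: 19>15) and is removed.
For Bob, C2 strictly dominates C5 on the remaining rows (V: 13>11, Y: 16>14, Z: 13>0); eliminate C5.
Among the remaining strategies, none is strictly dominated by another pure strategy of the same player, so the elimination stops.
Surviving strategies — Alice: {V, Y, Z}; Bob: {C2, C4}.

C2, C4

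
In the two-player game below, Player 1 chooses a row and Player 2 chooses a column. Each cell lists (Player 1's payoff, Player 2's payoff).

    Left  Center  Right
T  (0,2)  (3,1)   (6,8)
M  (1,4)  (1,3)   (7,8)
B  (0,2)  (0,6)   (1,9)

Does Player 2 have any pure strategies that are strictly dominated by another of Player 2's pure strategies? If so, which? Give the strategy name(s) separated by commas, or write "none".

Right strictly dominates Left — T: 8>2, M: 8>4, B: 9>2.
Center: dominated, since Right does at least as well everywhere (T: 8>1, M: 8>3, B: 9>6).
Right: no other strategy beats it everywhere (Left at T (8>2); Center at T (8>1)).

Left, Center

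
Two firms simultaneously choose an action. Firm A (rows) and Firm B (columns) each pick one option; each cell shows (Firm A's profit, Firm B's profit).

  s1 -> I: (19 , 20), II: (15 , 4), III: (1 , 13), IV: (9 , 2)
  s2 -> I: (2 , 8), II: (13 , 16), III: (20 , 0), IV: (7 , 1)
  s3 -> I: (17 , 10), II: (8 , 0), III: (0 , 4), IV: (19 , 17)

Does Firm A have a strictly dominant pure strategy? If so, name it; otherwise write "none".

none

s1 fails to dominate s2 at III (1<20).
s2 fails to dominate s1 at I (2<19).
s3 fails to dominate s1 at I (17<19).
No single strategy dominates all the others.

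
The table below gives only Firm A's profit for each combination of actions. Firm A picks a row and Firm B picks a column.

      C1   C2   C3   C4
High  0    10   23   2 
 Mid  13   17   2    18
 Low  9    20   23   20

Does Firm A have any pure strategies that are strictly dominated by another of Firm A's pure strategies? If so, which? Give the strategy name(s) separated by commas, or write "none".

none

High is not dominated — it holds its own against Mid at C3 (23>2); Low at C3 (23=23).
Nothing dominates Mid: High at C1 (13>0); Low at C1 (13>9).
Low is not dominated — it holds its own against High at C1 (9>0); Mid at C2 (20>17).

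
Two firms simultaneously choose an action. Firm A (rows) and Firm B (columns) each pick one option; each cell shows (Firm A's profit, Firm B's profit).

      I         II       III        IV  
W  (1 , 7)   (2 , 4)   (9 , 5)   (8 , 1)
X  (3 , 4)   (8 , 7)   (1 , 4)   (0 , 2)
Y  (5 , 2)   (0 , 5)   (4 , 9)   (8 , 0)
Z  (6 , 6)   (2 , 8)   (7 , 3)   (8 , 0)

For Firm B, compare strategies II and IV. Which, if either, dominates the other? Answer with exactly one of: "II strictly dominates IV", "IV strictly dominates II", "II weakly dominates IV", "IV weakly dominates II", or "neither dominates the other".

II strictly dominates IV

Compare II to IV across every action of Firm A: W: 4>1, X: 7>2, Y: 5>0, Z: 8>0.
Every comparison favours II, so II strictly dominates IV.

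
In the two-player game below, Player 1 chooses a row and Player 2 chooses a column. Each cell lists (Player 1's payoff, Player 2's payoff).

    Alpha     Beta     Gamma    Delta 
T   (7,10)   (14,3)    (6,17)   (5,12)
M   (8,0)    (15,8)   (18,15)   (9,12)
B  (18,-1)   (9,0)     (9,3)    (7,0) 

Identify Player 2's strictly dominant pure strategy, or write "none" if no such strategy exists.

Gamma vs Alpha: T: 17>10, M: 15>0, B: 3>-1.
Gamma vs Beta: T: 17>3, M: 15>8, B: 3>0.
Gamma vs Delta: T: 17>12, M: 15>12, B: 3>0.
Gamma strictly beats every other strategy against every opponent action, so it is strictly dominant.

Gamma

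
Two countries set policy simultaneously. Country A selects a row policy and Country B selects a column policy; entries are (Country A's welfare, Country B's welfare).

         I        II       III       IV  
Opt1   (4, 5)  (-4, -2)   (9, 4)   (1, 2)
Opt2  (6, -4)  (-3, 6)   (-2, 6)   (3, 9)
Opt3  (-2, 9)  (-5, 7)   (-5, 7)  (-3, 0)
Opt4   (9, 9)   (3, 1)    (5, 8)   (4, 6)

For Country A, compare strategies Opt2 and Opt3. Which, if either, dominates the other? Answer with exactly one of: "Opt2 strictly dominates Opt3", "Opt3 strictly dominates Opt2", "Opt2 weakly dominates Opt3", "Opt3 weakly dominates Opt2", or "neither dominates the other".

Compare Opt2 to Opt3 across each choice by Country B: I: 6>-2, II: -3>-5, III: -2>-5, IV: 3>-3.
Every comparison favours Opt2, so Opt2 strictly dominates Opt3.

Opt2 strictly dominates Opt3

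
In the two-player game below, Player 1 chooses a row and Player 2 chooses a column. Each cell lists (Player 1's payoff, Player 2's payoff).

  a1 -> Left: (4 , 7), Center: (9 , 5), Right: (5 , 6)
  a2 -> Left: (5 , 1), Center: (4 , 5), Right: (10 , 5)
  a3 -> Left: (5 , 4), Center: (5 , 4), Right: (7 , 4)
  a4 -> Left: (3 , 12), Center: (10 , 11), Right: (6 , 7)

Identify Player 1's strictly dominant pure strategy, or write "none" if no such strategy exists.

a1 fails to dominate a2 at Left (4<5).
a2 fails to dominate a1 at Center (4<9).
a3 fails to dominate a1 at Center (5<9).
a4 fails to dominate a1 at Left (3<4).
No single strategy dominates all the others.

none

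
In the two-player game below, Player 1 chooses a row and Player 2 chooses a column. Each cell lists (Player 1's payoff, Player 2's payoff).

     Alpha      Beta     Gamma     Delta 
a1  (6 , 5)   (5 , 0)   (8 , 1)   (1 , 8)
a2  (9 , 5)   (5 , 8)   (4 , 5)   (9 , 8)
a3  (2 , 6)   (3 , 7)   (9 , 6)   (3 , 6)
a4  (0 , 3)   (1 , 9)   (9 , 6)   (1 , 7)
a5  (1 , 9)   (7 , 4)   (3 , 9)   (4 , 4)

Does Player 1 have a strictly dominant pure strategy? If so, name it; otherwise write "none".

a1 fails to dominate a2 at Alpha (6<9).
a2 fails to dominate a1 at Beta (5=5).
a3 fails to dominate a1 at Alpha (2<6).
a4 fails to dominate a1 at Alpha (0<6).
a5 fails to dominate a1 at Alpha (1<6).
No single strategy dominates all the others.

none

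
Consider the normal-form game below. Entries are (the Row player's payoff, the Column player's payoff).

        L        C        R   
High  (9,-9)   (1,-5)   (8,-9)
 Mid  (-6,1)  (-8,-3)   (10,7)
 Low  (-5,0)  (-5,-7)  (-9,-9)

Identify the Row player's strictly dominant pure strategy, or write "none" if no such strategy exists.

High fails to dominate Mid at R (8<10).
Mid fails to dominate High at L (-6<9).
Low fails to dominate High at L (-5<9).
No single strategy dominates all the others.

none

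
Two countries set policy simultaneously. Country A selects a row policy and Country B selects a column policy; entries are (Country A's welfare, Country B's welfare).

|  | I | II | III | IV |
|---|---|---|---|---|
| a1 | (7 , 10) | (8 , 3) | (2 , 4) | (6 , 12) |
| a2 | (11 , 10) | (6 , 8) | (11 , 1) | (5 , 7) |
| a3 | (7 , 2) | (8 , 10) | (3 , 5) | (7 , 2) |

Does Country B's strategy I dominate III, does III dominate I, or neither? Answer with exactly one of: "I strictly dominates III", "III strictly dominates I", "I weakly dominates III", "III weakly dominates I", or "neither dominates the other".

I's payoffs vs III's, by Country A's action — a1: 10>4, a2: 10>1, a3: 2<5.
I does better at a1, a2 but worse at a3; neither strategy dominates the other.

neither dominates the other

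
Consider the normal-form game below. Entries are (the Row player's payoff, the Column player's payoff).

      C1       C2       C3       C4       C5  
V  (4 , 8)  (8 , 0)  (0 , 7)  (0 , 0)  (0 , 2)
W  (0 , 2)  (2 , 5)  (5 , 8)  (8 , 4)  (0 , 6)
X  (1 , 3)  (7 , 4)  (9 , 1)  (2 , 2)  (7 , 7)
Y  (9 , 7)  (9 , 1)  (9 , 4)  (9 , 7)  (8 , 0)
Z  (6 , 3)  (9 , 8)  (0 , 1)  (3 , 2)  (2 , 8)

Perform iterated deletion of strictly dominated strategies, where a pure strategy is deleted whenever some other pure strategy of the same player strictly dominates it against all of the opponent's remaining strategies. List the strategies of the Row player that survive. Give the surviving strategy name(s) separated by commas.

Y, Z

The Row player's strategy V is strictly dominated by Y (C1: 9>4, C2: 9>8, C3: 9>0, C4: 9>0, C5: 8>0) and is removed.
The Row player's strategy W is strictly dominated by Y (C1: 9>0, C2: 9>2, C3: 9>5, C4: 9>8, C5: 8>0) and is removed.
For the Column player, C1 strictly dominates C3 on the remaining rows (X: 3>1, Y: 7>4, Z: 3>1); eliminate C3.
Row X is eliminated: Y beats it against every remaining column (C1: 9>1, C2: 9>7, C4: 9>2, C5: 8>7).
Among the remaining strategies, none is strictly dominated by another pure strategy of the same player, so the elimination stops.
Surviving strategies — the Row player: {Y, Z}; the Column player: {C1, C2, C4, C5}.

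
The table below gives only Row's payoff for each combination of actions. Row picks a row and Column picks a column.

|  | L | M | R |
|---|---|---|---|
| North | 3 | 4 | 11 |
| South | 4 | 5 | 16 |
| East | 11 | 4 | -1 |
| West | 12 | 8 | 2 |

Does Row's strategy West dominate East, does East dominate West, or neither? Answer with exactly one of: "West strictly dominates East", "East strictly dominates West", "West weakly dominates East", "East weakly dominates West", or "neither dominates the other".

West's payoffs vs East's, by Column's action — L: 12>11, M: 8>4, R: 2>-1.
West gives a strictly higher payoff against each choice by Column, so West strictly dominates East.

West strictly dominates East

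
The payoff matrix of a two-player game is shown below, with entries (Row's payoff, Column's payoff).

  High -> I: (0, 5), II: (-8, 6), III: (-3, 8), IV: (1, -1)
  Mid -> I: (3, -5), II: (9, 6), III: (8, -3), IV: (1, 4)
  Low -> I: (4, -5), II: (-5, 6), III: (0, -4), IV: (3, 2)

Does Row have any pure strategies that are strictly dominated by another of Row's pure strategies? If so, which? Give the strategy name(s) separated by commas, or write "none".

High

High is strictly dominated by Low (I: 4>0, II: -5>-8, III: 0>-3, IV: 3>1).
Mid is not dominated — it holds its own against High at I (3>0); Low at II (9>-5).
Nothing dominates Low: High at I (4>0); Mid at I (4>3).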